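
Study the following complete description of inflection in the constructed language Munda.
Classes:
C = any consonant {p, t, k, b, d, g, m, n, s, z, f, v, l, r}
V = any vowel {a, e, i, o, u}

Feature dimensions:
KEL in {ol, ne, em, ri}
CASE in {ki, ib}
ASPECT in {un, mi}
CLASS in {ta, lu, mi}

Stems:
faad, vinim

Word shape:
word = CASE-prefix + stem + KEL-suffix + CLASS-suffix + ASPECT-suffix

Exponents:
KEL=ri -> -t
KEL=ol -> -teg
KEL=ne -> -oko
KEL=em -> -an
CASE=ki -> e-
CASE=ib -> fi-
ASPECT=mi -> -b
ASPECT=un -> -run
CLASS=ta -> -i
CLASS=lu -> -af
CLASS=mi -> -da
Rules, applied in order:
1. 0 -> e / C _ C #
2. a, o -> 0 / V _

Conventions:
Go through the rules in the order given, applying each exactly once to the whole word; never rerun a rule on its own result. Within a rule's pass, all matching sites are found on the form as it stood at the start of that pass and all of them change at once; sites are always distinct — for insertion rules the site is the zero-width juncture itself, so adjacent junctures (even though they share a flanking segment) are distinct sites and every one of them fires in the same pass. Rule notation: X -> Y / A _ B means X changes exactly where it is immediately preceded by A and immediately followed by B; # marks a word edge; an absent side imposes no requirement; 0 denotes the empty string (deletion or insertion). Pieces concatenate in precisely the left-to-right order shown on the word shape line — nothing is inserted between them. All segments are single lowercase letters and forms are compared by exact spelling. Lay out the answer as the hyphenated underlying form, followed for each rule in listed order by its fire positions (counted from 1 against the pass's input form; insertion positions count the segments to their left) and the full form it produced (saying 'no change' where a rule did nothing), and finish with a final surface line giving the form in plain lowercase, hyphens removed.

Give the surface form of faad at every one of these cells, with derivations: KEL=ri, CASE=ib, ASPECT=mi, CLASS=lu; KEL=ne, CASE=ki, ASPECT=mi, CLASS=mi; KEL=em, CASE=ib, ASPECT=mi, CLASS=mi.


cell KEL=ri, CASE=ib, ASPECT=mi, CLASS=lu:
underlying: fi-faad-t-af-b
1. 0 -> e / C _ C #: inserts after position(s) 9: fifaadtafeb
2. a, o -> 0 / V _: fires at position(s) 5: fifadtafeb
surface: fifadtafeb

cell KEL=ne, CASE=ki, ASPECT=mi, CLASS=mi:
underlying: e-faad-oko-da-b
1. 0 -> e / C _ C #: no change
2. a, o -> 0 / V _: fires at position(s) 4: efadokodab
surface: efadokodab

cell KEL=em, CASE=ib, ASPECT=mi, CLASS=mi:
underlying: fi-faad-an-da-b
1. 0 -> e / C _ C #: no change
2. a, o -> 0 / V _: fires at position(s) 5: fifadandab
surface: fifadandab


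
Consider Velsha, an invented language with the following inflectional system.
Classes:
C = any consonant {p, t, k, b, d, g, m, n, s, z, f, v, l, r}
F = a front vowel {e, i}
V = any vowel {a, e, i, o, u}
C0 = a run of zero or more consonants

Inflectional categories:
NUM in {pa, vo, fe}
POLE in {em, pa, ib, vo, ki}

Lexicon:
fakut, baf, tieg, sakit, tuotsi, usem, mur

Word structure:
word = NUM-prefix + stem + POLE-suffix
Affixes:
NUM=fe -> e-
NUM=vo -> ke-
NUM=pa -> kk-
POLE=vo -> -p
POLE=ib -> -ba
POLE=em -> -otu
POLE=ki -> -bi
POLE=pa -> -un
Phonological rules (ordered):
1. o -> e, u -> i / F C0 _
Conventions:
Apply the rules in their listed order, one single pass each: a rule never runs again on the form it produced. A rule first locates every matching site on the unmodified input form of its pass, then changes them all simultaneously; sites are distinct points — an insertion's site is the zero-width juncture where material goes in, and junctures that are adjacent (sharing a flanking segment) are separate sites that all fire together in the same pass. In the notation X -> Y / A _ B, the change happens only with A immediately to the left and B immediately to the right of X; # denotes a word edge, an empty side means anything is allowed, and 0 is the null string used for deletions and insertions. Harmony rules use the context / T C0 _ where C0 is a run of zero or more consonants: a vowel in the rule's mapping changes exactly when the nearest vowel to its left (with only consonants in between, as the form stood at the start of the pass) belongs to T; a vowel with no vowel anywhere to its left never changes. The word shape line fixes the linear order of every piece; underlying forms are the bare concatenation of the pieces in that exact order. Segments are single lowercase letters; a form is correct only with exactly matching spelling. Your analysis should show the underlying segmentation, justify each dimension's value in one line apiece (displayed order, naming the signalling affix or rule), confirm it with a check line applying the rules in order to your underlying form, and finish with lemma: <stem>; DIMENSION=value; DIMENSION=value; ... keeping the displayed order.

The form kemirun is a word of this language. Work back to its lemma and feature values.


underlying: ke-mur-un
NUM=vo - signalled by the affix ke-
POLE=pa - signalled by the affix -un
check: kemurun -> kemirun
lemma: mur; NUM=vo; POLE=pa


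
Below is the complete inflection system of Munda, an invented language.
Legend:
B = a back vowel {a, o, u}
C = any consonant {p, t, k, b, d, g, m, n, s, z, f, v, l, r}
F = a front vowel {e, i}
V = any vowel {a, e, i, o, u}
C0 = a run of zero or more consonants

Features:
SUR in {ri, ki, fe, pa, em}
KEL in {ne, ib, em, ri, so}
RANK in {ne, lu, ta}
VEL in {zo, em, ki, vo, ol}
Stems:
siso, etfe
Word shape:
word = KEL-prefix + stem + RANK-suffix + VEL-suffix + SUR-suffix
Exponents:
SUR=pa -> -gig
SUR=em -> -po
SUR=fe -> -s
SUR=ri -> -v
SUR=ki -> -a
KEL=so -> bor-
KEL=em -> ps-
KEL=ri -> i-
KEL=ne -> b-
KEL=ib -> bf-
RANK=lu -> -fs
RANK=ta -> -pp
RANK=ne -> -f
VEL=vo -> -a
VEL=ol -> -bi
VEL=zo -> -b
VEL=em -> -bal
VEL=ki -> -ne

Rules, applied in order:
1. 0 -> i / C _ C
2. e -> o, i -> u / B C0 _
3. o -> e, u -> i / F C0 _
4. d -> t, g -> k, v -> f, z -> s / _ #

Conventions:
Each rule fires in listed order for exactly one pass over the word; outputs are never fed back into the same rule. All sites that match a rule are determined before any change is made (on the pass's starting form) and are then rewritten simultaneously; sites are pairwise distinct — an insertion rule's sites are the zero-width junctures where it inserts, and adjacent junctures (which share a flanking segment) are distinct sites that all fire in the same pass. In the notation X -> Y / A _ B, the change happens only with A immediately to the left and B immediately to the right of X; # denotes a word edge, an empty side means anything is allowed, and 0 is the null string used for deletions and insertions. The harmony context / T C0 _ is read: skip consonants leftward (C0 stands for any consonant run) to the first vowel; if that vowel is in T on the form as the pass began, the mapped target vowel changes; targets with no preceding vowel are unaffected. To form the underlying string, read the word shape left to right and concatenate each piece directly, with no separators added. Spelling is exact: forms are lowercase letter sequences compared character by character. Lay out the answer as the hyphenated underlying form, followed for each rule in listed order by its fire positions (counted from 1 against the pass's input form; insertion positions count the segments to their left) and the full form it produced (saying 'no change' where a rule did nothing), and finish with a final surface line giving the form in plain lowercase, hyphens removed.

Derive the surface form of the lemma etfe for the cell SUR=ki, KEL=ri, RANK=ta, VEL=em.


underlying: i-etfe-pp-bal-a
1. 0 -> i / C _ C: inserts after position(s) 3, 6, 7: ietifepipibala
2. e -> o, i -> u / B C0 _: no change
3. o -> e, u -> i / F C0 _: no change
4. d -> t, g -> k, v -> f, z -> s / _ #: no change
surface: ietifepipibala


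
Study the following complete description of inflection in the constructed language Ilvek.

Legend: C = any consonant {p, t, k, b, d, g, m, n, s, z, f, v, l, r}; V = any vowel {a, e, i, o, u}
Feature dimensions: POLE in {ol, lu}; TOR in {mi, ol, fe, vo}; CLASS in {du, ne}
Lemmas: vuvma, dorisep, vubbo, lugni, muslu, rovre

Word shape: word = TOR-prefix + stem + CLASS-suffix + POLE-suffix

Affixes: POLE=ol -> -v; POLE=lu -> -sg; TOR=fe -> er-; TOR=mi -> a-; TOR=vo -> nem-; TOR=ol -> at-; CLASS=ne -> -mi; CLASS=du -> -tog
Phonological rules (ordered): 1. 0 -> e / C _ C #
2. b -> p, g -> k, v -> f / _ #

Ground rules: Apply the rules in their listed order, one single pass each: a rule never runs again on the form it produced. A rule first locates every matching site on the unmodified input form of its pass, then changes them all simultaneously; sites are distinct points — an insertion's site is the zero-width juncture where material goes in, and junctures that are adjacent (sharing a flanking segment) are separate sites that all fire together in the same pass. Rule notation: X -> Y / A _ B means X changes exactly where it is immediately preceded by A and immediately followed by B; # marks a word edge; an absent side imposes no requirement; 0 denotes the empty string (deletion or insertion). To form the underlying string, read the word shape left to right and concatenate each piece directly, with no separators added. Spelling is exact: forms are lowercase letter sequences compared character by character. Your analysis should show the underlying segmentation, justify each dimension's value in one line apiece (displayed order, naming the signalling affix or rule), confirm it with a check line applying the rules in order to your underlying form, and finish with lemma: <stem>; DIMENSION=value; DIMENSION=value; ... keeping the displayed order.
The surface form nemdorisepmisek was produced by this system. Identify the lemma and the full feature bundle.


underlying: nem-dorisep-mi-sg
POLE=lu - signalled by the affix -sg
TOR=vo - signalled by the affix nem-
CLASS=ne - signalled by the affix -mi
check: nemdorisepmisg -> nemdorisepmiseg -> nemdorisepmisek
lemma: dorisep; POLE=lu; TOR=vo; CLASS=ne


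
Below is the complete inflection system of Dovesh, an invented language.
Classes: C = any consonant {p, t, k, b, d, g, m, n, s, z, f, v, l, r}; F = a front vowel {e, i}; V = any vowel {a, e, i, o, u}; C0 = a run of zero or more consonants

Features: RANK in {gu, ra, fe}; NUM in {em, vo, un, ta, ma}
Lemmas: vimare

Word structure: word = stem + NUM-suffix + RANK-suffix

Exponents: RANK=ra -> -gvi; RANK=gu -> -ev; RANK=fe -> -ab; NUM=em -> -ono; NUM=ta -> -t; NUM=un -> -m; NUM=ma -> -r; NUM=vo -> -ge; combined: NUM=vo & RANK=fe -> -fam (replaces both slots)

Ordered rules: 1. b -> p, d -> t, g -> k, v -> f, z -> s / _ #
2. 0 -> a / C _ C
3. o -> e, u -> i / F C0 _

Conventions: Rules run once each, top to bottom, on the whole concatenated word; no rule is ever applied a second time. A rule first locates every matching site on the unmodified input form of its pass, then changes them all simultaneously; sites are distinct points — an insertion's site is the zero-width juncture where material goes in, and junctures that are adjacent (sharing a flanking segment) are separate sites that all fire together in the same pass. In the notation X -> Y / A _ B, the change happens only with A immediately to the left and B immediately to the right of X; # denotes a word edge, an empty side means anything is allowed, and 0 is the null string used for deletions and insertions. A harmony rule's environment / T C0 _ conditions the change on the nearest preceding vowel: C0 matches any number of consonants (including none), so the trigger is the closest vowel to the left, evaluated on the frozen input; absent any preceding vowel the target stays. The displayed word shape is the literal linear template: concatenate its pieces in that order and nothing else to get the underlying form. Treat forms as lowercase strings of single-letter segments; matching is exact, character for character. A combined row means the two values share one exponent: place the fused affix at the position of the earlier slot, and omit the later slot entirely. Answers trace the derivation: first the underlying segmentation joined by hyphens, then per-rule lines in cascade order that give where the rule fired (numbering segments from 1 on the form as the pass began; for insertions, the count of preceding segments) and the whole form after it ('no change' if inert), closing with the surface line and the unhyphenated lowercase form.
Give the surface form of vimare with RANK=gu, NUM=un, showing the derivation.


underlying: vimare-m-ev
1. b -> p, d -> t, g -> k, v -> f, z -> s / _ #: fires at position(s) 9: vimaremef
2. 0 -> a / C _ C: no change
3. o -> e, u -> i / F C0 _: no change
surface: vimaremef


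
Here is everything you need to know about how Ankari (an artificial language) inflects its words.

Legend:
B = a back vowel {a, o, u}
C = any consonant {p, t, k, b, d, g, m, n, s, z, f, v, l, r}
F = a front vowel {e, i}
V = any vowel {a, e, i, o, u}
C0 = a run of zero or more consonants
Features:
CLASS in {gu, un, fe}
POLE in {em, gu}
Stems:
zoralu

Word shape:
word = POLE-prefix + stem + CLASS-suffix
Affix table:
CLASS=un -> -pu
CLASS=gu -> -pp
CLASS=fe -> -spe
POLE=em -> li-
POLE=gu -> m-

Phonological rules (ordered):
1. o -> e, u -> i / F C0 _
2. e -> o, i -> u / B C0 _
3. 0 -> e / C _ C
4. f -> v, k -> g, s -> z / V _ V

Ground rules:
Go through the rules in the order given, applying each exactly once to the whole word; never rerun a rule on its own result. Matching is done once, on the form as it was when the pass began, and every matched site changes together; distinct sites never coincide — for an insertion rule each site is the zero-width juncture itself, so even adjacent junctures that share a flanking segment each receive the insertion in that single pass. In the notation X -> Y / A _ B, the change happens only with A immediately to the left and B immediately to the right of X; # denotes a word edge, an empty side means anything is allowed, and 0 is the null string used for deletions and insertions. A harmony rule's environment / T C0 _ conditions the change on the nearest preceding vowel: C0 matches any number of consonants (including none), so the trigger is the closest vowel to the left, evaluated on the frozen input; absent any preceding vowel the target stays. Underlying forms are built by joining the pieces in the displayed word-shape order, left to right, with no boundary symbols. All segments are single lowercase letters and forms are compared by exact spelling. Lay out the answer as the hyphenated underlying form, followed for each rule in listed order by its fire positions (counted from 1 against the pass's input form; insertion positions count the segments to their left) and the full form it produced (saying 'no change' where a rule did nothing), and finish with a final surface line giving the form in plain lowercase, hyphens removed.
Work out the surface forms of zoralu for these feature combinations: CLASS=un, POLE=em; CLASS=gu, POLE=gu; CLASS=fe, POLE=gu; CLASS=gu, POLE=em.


cell CLASS=un, POLE=em:
underlying: li-zoralu-pu
1. o -> e, u -> i / F C0 _: fires at position(s) 4: lizeralupu
2. e -> o, i -> u / B C0 _: no change
3. 0 -> e / C _ C: no change
4. f -> v, k -> g, s -> z / V _ V: no change
surface: lizeralupu

cell CLASS=gu, POLE=gu:
underlying: m-zoralu-pp
1. o -> e, u -> i / F C0 _: no change
2. e -> o, i -> u / B C0 _: no change
3. 0 -> e / C _ C: inserts after position(s) 1, 8: mezoralupep
4. f -> v, k -> g, s -> z / V _ V: no change
surface: mezoralupep

cell CLASS=fe, POLE=gu:
underlying: m-zoralu-spe
1. o -> e, u -> i / F C0 _: no change
2. e -> o, i -> u / B C0 _: fires at position(s) 10: mzoraluspo
3. 0 -> e / C _ C: inserts after position(s) 1, 8: mezoralusepo
4. f -> v, k -> g, s -> z / V _ V: fires at position(s) 9: mezoraluzepo
surface: mezoraluzepo

cell CLASS=gu, POLE=em:
underlying: li-zoralu-pp
1. o -> e, u -> i / F C0 _: fires at position(s) 4: lizeralupp
2. e -> o, i -> u / B C0 _: no change
3. 0 -> e / C _ C: inserts after position(s) 9: lizeralupep
4. f -> v, k -> g, s -> z / V _ V: no change
surface: lizeralupep


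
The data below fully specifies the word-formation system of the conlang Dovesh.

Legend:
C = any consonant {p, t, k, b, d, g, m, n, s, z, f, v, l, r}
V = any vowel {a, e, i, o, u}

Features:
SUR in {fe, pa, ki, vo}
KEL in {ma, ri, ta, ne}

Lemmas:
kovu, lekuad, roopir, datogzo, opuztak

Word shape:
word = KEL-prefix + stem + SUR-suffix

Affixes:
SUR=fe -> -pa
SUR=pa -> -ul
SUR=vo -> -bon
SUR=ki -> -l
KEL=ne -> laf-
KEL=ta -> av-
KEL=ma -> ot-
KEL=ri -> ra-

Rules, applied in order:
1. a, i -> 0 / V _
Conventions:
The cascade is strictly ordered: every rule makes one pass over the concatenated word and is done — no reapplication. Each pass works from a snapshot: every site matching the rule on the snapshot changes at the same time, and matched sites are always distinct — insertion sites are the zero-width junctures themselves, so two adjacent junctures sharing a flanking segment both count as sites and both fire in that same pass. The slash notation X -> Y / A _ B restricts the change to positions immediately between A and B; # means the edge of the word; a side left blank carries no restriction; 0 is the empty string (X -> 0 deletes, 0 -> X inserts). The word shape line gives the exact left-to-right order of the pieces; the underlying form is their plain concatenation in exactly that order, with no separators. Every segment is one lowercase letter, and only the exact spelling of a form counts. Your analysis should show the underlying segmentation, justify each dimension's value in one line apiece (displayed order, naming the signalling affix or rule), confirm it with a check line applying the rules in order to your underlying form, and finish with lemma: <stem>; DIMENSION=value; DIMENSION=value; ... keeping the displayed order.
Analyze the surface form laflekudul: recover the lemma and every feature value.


underlying: laf-lekuad-ul
SUR=pa - signalled by the affix -ul
KEL=ne - signalled by the affix laf-
check: laflekuadul -> laflekudul
lemma: lekuad; SUR=pa; KEL=ne


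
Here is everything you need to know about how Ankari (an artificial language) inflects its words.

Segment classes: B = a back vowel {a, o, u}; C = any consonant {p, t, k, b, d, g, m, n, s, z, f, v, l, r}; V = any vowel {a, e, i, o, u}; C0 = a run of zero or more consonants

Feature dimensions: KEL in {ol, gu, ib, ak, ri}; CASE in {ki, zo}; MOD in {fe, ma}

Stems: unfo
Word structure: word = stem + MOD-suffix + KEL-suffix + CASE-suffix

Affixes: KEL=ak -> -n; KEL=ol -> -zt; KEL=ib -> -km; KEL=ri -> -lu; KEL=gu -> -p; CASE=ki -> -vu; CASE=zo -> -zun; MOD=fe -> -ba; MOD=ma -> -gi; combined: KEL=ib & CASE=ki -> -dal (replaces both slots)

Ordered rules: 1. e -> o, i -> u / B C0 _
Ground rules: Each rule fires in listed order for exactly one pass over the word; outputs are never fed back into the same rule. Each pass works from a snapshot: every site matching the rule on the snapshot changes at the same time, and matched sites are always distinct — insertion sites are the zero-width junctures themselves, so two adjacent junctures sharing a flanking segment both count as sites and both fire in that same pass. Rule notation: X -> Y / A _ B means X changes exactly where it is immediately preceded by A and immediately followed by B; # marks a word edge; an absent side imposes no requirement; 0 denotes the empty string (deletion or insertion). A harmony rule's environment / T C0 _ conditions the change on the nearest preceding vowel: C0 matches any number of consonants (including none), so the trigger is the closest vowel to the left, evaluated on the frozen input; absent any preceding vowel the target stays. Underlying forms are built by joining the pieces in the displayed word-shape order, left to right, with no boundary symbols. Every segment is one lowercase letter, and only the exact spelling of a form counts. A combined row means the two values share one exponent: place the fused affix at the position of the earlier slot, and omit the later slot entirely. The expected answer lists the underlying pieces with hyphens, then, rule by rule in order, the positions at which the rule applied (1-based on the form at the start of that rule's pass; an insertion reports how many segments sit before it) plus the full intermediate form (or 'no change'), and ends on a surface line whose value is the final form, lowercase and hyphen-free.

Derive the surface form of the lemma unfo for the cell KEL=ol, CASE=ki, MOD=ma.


underlying: unfo-gi-zt-vu
1. e -> o, i -> u / B C0 _: fires at position(s) 6: unfoguztvu
surface: unfoguztvu


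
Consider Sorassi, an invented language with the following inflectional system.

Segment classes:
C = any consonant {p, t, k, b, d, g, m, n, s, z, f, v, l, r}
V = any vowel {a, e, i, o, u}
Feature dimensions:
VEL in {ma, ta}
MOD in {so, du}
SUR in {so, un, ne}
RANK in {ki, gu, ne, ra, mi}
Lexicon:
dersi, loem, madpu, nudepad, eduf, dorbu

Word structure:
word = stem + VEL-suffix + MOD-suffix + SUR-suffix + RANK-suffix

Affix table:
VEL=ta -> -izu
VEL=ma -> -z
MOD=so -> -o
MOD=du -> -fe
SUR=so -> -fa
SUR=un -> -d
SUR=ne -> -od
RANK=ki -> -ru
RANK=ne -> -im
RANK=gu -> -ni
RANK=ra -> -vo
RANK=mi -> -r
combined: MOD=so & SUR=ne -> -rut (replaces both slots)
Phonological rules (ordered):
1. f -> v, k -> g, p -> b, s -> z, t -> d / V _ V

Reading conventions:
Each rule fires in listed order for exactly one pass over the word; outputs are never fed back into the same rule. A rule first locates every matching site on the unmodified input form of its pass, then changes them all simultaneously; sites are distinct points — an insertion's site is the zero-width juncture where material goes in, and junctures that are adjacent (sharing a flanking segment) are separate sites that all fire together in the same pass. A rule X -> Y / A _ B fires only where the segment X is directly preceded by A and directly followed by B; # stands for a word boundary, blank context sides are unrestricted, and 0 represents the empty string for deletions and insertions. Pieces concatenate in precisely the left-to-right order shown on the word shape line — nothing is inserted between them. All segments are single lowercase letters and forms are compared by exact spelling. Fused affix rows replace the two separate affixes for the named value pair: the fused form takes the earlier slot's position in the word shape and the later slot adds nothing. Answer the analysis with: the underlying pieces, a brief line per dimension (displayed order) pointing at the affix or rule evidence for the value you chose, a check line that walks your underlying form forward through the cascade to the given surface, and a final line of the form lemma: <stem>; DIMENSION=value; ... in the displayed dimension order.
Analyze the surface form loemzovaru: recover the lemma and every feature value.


underlying: loem-z-o-fa-ru
VEL=ma - signalled by the affix -z
MOD=so - signalled by the affix -o
SUR=so - signalled by the affix -fa
RANK=ki - signalled by the affix -ru
check: loemzofaru -> loemzovaru
lemma: loem; VEL=ma; MOD=so; SUR=so; RANK=ki


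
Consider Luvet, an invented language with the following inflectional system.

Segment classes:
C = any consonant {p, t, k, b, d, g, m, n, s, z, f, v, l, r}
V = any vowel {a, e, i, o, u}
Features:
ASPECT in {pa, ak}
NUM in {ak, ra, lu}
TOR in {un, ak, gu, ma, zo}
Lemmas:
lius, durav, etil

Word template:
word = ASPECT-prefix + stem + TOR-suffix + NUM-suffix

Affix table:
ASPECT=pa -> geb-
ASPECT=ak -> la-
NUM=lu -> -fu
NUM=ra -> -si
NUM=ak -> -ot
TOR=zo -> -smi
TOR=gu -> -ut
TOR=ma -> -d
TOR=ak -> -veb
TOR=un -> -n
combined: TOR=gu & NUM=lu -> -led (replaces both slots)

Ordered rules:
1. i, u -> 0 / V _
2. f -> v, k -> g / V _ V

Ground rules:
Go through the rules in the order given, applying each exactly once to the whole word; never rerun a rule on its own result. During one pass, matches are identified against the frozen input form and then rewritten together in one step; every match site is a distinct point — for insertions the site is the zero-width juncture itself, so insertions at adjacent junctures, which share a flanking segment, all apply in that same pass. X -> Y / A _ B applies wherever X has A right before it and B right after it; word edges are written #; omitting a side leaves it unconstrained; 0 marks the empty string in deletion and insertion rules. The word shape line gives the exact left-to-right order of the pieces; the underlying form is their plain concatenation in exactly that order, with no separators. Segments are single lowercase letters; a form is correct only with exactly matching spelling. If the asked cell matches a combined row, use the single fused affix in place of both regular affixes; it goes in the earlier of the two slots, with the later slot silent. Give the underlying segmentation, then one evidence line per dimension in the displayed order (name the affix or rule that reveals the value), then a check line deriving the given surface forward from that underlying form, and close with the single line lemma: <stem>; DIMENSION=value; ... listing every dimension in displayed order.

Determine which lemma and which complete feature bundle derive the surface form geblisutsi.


underlying: geb-lius-ut-si
ASPECT=pa - signalled by the affix geb-
NUM=ra - signalled by the affix -si
TOR=gu - signalled by the affix -ut
check: gebliusutsi -> geblisutsi -> geblisutsi
lemma: lius; ASPECT=pa; NUM=ra; TOR=gu


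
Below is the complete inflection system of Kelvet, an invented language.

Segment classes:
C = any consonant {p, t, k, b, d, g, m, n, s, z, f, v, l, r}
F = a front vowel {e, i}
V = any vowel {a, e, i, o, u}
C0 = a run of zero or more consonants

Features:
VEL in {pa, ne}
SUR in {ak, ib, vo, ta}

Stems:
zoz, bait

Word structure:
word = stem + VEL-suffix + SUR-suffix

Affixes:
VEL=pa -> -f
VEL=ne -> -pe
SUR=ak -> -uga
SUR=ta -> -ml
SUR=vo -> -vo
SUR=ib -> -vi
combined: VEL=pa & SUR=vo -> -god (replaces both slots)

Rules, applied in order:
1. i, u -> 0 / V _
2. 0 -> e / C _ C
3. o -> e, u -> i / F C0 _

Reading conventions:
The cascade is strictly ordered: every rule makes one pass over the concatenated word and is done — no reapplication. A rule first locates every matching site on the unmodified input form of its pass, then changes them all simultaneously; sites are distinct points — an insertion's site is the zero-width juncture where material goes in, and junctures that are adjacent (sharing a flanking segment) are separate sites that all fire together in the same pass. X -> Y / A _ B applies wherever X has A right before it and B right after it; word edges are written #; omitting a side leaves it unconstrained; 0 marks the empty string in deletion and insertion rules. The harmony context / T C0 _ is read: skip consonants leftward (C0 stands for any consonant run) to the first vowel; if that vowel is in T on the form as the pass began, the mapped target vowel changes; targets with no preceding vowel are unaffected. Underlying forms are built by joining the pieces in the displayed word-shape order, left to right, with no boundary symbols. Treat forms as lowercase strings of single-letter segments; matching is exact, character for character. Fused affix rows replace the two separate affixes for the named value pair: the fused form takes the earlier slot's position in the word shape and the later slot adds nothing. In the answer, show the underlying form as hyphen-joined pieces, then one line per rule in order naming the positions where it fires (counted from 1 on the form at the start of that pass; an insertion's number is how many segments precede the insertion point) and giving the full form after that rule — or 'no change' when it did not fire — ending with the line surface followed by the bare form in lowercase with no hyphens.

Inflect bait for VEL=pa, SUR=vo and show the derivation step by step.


underlying: bait-god
1. i, u -> 0 / V _: fires at position(s) 3: batgod
2. 0 -> e / C _ C: inserts after position(s) 3: bategod
3. o -> e, u -> i / F C0 _: fires at position(s) 6: bateged
surface: bateged


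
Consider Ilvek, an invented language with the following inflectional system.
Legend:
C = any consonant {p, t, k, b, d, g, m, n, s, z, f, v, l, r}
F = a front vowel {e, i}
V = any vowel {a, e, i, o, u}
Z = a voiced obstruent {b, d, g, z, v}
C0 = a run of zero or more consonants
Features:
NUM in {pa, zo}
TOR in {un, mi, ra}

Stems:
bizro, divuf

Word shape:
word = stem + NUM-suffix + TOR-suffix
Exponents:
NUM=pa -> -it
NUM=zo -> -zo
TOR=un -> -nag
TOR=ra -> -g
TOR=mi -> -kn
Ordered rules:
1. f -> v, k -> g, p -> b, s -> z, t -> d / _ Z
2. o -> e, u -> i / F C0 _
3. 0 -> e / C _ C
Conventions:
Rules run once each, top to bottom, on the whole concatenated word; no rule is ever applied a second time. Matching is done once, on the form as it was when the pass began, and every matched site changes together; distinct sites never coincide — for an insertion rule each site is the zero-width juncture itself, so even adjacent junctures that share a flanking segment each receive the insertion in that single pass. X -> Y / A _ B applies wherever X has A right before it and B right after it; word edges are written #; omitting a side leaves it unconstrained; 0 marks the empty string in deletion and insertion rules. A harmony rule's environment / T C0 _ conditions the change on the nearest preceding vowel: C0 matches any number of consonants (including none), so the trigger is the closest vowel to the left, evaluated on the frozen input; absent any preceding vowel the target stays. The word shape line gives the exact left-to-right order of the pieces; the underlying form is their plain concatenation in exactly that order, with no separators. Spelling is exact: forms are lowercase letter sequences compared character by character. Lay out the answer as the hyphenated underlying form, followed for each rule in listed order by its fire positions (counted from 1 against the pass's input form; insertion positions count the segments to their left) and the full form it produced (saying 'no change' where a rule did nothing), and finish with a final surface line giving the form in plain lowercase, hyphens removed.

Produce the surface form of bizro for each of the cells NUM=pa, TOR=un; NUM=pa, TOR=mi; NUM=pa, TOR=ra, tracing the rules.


cell NUM=pa, TOR=un:
underlying: bizro-it-nag
1. f -> v, k -> g, p -> b, s -> z, t -> d / _ Z: no change
2. o -> e, u -> i / F C0 _: fires at position(s) 5: bizreitnag
3. 0 -> e / C _ C: inserts after position(s) 3, 7: bizereitenag
surface: bizereitenag

cell NUM=pa, TOR=mi:
underlying: bizro-it-kn
1. f -> v, k -> g, p -> b, s -> z, t -> d / _ Z: no change
2. o -> e, u -> i / F C0 _: fires at position(s) 5: bizreitkn
3. 0 -> e / C _ C: inserts after position(s) 3, 7, 8: bizereiteken
surface: bizereiteken

cell NUM=pa, TOR=ra:
underlying: bizro-it-g
1. f -> v, k -> g, p -> b, s -> z, t -> d / _ Z: fires at position(s) 7: bizroidg
2. o -> e, u -> i / F C0 _: fires at position(s) 5: bizreidg
3. 0 -> e / C _ C: inserts after position(s) 3, 7: bizereideg
surface: bizereideg


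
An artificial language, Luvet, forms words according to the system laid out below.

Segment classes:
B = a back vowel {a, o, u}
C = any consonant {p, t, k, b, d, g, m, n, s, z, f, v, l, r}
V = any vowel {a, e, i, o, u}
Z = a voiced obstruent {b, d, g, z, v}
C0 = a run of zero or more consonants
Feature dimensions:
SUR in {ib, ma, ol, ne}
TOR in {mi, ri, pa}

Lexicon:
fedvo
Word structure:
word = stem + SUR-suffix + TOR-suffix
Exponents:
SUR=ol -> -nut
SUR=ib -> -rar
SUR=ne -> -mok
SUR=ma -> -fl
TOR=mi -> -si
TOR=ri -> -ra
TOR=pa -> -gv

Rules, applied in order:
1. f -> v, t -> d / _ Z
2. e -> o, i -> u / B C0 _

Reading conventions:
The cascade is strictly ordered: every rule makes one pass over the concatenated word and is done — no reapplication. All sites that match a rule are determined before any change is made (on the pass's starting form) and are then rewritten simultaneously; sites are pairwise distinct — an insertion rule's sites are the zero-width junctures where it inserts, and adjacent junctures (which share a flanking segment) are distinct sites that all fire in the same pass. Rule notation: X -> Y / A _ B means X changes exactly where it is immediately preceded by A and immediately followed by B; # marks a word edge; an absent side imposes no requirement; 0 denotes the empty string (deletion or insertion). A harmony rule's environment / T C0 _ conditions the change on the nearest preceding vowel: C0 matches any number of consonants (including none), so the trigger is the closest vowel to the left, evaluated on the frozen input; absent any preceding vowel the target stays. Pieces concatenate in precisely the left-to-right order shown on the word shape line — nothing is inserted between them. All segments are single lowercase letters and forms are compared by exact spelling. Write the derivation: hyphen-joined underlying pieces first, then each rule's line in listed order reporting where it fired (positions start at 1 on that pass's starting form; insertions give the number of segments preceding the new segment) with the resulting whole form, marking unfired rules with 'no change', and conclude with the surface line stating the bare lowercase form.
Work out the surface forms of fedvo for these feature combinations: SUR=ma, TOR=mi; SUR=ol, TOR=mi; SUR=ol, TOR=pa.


cell SUR=ma, TOR=mi:
underlying: fedvo-fl-si
1. f -> v, t -> d / _ Z: no change
2. e -> o, i -> u / B C0 _: fires at position(s) 9: fedvoflsu
surface: fedvoflsu

cell SUR=ol, TOR=mi:
underlying: fedvo-nut-si
1. f -> v, t -> d / _ Z: no change
2. e -> o, i -> u / B C0 _: fires at position(s) 10: fedvonutsu
surface: fedvonutsu

cell SUR=ol, TOR=pa:
underlying: fedvo-nut-gv
1. f -> v, t -> d / _ Z: fires at position(s) 8: fedvonudgv
2. e -> o, i -> u / B C0 _: no change
surface: fedvonudgv


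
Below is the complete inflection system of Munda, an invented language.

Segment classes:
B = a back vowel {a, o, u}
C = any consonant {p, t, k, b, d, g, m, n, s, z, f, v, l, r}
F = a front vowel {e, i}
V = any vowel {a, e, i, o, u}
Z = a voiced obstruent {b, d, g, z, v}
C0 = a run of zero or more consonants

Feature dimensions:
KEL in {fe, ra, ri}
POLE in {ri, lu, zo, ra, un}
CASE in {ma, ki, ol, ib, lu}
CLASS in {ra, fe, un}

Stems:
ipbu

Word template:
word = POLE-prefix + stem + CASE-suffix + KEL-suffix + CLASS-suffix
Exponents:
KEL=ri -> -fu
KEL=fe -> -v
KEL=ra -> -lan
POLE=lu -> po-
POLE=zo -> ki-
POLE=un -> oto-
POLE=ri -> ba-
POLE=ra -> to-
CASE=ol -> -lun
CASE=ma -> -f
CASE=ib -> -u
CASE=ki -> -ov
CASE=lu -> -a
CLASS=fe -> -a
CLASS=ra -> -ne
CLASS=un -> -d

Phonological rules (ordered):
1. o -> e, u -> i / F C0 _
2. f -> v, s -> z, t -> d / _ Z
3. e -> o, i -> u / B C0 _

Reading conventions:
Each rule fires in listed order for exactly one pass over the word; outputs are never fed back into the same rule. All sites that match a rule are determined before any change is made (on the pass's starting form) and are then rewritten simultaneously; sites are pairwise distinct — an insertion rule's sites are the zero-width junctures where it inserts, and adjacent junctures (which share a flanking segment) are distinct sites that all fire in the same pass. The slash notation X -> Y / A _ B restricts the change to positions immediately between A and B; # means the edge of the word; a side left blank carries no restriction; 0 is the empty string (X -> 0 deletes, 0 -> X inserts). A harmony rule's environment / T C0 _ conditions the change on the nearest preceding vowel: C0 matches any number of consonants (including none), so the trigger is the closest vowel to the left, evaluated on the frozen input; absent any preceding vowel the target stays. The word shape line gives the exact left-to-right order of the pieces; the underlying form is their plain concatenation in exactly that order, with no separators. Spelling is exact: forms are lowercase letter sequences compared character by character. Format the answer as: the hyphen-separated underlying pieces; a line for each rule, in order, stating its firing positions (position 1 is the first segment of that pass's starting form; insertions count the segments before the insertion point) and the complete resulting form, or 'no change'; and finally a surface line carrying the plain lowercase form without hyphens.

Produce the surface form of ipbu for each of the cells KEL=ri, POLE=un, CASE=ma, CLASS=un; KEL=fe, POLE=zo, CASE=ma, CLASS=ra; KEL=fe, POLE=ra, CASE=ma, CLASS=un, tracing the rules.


cell KEL=ri, POLE=un, CASE=ma, CLASS=un:
underlying: oto-ipbu-f-fu-d
1. o -> e, u -> i / F C0 _: fires at position(s) 7: otoipbiffud
2. f -> v, s -> z, t -> d / _ Z: no change
3. e -> o, i -> u / B C0 _: fires at position(s) 4: otoupbiffud
surface: otoupbiffud

cell KEL=fe, POLE=zo, CASE=ma, CLASS=ra:
underlying: ki-ipbu-f-v-ne
1. o -> e, u -> i / F C0 _: fires at position(s) 6: kiipbifvne
2. f -> v, s -> z, t -> d / _ Z: fires at position(s) 7: kiipbivvne
3. e -> o, i -> u / B C0 _: no change
surface: kiipbivvne

cell KEL=fe, POLE=ra, CASE=ma, CLASS=un:
underlying: to-ipbu-f-v-d
1. o -> e, u -> i / F C0 _: fires at position(s) 6: toipbifvd
2. f -> v, s -> z, t -> d / _ Z: fires at position(s) 7: toipbivvd
3. e -> o, i -> u / B C0 _: fires at position(s) 3: toupbivvd
surface: toupbivvd


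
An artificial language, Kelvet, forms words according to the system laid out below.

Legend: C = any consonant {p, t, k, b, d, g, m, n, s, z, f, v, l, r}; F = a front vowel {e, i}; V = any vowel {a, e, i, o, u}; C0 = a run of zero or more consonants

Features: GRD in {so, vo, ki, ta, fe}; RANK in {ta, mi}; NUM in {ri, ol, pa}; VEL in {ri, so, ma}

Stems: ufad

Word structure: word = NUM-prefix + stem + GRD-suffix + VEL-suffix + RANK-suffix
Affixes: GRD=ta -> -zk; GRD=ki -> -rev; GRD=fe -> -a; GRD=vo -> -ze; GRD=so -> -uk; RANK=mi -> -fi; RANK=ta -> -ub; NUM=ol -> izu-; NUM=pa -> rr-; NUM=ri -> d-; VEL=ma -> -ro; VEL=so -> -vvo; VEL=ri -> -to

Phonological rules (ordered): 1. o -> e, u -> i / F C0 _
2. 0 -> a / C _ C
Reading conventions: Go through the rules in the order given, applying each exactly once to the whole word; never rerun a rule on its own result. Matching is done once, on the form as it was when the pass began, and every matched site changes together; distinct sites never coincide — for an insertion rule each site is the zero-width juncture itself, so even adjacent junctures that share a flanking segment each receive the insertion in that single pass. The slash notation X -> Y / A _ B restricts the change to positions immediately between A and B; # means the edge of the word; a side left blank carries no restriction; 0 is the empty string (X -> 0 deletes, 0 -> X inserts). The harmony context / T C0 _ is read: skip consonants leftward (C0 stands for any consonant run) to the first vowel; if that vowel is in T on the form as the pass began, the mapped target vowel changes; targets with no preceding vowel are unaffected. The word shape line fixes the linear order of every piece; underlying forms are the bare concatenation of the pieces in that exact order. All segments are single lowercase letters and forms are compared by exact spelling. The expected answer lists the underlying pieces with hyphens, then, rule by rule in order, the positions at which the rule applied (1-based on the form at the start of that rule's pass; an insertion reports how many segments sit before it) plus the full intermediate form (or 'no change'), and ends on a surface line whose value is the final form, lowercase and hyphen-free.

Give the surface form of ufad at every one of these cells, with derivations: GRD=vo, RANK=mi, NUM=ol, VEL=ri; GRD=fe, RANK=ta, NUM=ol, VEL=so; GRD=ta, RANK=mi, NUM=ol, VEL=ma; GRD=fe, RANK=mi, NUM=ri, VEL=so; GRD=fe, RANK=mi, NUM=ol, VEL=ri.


cell GRD=vo, RANK=mi, NUM=ol, VEL=ri:
underlying: izu-ufad-ze-to-fi
1. o -> e, u -> i / F C0 _: fires at position(s) 3, 11: iziufadzetefi
2. 0 -> a / C _ C: inserts after position(s) 7: iziufadazetefi
surface: iziufadazetefi

cell GRD=fe, RANK=ta, NUM=ol, VEL=so:
underlying: izu-ufad-a-vvo-ub
1. o -> e, u -> i / F C0 _: fires at position(s) 3: iziufadavvoub
2. 0 -> a / C _ C: inserts after position(s) 9: iziufadavavoub
surface: iziufadavavoub

cell GRD=ta, RANK=mi, NUM=ol, VEL=ma:
underlying: izu-ufad-zk-ro-fi
1. o -> e, u -> i / F C0 _: fires at position(s) 3: iziufadzkrofi
2. 0 -> a / C _ C: inserts after position(s) 7, 8, 9: iziufadazakarofi
surface: iziufadazakarofi

cell GRD=fe, RANK=mi, NUM=ri, VEL=so:
underlying: d-ufad-a-vvo-fi
1. o -> e, u -> i / F C0 _: no change
2. 0 -> a / C _ C: inserts after position(s) 7: dufadavavofi
surface: dufadavavofi

cell GRD=fe, RANK=mi, NUM=ol, VEL=ri:
underlying: izu-ufad-a-to-fi
1. o -> e, u -> i / F C0 _: fires at position(s) 3: iziufadatofi
2. 0 -> a / C _ C: no change
surface: iziufadatofi
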